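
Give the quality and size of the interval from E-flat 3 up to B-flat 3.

E to B spans five letter names (E-F-G-A-B) — that makes it a fifth of some quality.
Eb3 to Bb3 is 7 semitones, matching the perfect fifth exactly, so the quality is perfect.

P5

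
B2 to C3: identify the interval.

B to C spans two letter names (B-C): a second.
A major second would be 2 semitones, but B2 to C3 is 1 — one semitone narrower, making it a minor second.

minor 2nd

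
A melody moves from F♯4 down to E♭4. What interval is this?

augmented second

Descending from F#4 to Eb4 is the same interval as ascending Eb4 to F#4.
E to F spans two letter names (E-F): a second.
The major second is 2 semitones; here we have 3, one semitone wider: augmented.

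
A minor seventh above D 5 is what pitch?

The seventh takes the letter from D up to C.
A minor seventh is 10 semitones; 10 semitones up from D5 gives C6.

C 6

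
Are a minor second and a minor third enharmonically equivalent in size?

A minor second spans 1 semitone; a minor third spans 3 semitones. They differ by 2.

No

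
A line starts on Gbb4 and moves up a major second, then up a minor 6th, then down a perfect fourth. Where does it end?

Cbb5

Gbb4 up a major second → Abb4 (2 semitones).
Abb4 up a minor sixth → Fbb5 (8 semitones).
A perfect fourth down from Fbb5 is Cbb5.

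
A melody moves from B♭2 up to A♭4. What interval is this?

B to A spans seven letter names (B-C-D-E-F-G-A), plus an octave, so the interval is some kind of fourteenth.
At 22 semitones, Bb2→Ab4 falls one short of a major fourteenth: minor.
(Equivalently, a compound minor seventh: a minor seventh plus an octave.)

minor fourteenth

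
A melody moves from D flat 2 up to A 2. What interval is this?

D to A spans five letter names (D-E-F-G-A): a fifth.
Db2 to A2 spans 8 semitones — one semitone wider than the perfect fifth (7) — giving an augmented fifth.

augmented fifth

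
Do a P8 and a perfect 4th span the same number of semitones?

No

A perfect octave spans 12 semitones; a perfect fourth spans 5 semitones. They differ by 7.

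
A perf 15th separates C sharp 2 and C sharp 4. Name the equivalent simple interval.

Subtracting seven from the interval number removes an octave: 15 − 7 = 8.
That makes a perfect fifteenth a compound perfect octave — an octave plus a perfect octave.

perfect 8th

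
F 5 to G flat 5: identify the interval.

minor second

F to G spans two letter names (F-G) — that makes it a second of some quality.
A major second would be 2 semitones, but F5 to Gb5 is 1 — one semitone narrower, making it a minor second.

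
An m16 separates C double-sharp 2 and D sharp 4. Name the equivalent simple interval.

Each octave removed subtracts seven from the number: 16 − 14 = 2.
That makes a minor sixteenth a compound minor second — 2 octaves plus a minor second.

m2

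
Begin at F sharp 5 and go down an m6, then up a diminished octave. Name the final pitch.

F#5 down a minor sixth → A#4 (8 semitones).
A diminished octave up from A#4 is A5.

A 5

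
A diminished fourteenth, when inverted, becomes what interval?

augmented second

First reduce the compound diminished fourteenth to its simple form, a diminished seventh.
Interval numbers invert to sum to nine: 7 + 2 = 9, so a seventh inverts to a second.
Quality inverts too: diminished becomes augmented. That makes the inversion an augmented second.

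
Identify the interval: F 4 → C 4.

perfect fourth

Descending from F4 to C4 is the same interval as ascending C4 to F4.
C to F spans four letter names (C-D-E-F), so the interval is some kind of fourth.
Counting semitones, C4→F4 is 5, which is the perfect fourth.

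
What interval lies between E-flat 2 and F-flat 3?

minor 9th

E to F spans two letter names (E-F), plus an octave — that makes it a ninth of some quality.
At 13 semitones, Eb2→Fb3 falls one short of a major ninth: minor.
(Equivalently, a compound minor second: a minor second plus an octave.)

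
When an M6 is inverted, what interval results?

Inverted interval numbers add to nine, so a sixth pairs with a third (6 + 3 = 9).
Quality inverts too: major becomes minor. That makes the inversion a minor third.

minor third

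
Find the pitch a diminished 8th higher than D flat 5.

D double-flat 6

An octave keeps the letter name D, an octave up from D.
A diminished octave is 11 semitones; 11 semitones up from Db5 gives Dbb6.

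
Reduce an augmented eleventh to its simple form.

Subtracting seven from the interval number removes an octave: 11 − 7 = 4.
Quality carries through unchanged, so the simple form is an augmented fourth.

augmented 4th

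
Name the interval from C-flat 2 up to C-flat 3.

C to C is the same letter name, plus an octave: an octave.
Cb2 to Cb3 is 12 semitones, matching the perfect octave exactly, so the quality is perfect.

perfect octave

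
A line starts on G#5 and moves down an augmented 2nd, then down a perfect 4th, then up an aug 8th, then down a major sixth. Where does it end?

An augmented second down from G#5 is F5.
Down a perfect fourth from F5: C5 (5 semitones down).
Up an augmented octave from C5: C#6 (13 semitones up).
A major sixth down from C#6 is E5.

E5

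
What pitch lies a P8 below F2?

An octave keeps the letter name F, an octave down from F.
A perfect octave spans 12 semitones, so from F2 the target pitch is F1.

F1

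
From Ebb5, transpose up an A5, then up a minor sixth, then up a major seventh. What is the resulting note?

F7

Up an augmented fifth from Ebb5: Bb5 (8 semitones up).
A minor sixth up from Bb5 is Gb6.
A major seventh up from Gb6 is F7.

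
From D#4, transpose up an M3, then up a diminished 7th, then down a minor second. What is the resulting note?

D#5

A major third up from D#4 is F##4.
Up a diminished seventh from F##4: E5 (9 semitones up).
Down a minor second from E5: D#5 (1 semitone down).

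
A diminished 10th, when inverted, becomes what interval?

augmented 6th

First reduce the compound diminished tenth to its simple form, a diminished third.
Inverted interval numbers add to nine, so a third pairs with a sixth (3 + 6 = 9).
Quality inverts too: diminished becomes augmented. That makes the inversion an augmented sixth.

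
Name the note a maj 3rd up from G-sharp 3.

Three letter names up from G: B.
A major third spans 4 semitones, so from G#3 the target pitch is B#3.

B-sharp 3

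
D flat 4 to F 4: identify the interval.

major third

D to F spans three letter names (D-E-F) — that makes it a third of some quality.
Counting semitones, Db4→F4 is 4, which is the major third.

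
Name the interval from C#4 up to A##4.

augmented sixth

C to A spans six letter names (C-D-E-F-G-A), so the interval is some kind of sixth.
A major sixth would be 9 semitones; C#4 to A##4 is 10, one semitone wider, so the interval is augmented.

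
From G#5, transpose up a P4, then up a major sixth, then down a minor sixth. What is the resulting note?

C##6

A perfect fourth up from G#5 is C#6.
C#6 up a major sixth → A#6 (9 semitones).
A minor sixth down from A#6 is C##6.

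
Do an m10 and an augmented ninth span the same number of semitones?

Both span 15 semitones: a minor tenth and an augmented ninth are the same chromatic distance.

Yes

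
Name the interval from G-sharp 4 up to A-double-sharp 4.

augmented 2nd

G to A spans two letter names (G-A): a second.
A major second would be 2 semitones; G#4 to A##4 is 3, one semitone wider, so the interval is augmented.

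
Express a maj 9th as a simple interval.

Take out an octave (7 from the number): 9 − 7 = 2.
That makes a major ninth a compound major second — an octave plus a major second.

major 2nd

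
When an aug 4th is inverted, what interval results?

d5

The rule of nine gives the new number: 9 − 4 = 5, so a fourth becomes a fifth.
Quality inverts too: augmented becomes diminished. That makes the inversion a diminished fifth.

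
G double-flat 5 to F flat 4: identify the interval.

m9

Descending from Gbb5 to Fb4 is the same interval as ascending Fb4 to Gbb5.
F to G spans two letter names (F-G), plus an octave — that makes it a ninth of some quality.
A major ninth would be 14 semitones, but Fb4 to Gbb5 is 13 — one semitone narrower, making it a minor ninth.
(Equivalently, a compound minor second: a minor second plus an octave.)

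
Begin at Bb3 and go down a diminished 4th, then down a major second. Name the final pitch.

E3

Bb3 down a diminished fourth → F#3 (4 semitones).
Down a major second from F#3: E3 (2 semitones down).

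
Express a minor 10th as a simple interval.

minor 3rd

Subtracting seven from the interval number removes an octave: 10 − 7 = 3.
So a minor tenth is an octave plus a minor third. The quality is unchanged.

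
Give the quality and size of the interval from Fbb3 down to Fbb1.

perfect fifteenth

Descending from Fbb3 to Fbb1 is the same interval as ascending Fbb1 to Fbb3.
F to F is the same letter name, plus 2 octaves: a fifteenth.
Counting semitones, Fbb1→Fbb3 is 24, which is the perfect fifteenth.
(Equivalently, a compound perfect octave: a perfect octave plus an octave.)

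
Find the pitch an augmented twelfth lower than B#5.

E4

Five letters down from B (plus an octave) reaches E.
Moving 20 semitones down from B#5 (the size of an augmented twelfth) reaches E4.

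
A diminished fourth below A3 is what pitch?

The fourth takes the letter from A down to E.
A diminished fourth is 4 semitones; 4 semitones down from A3 gives E#3.

E#3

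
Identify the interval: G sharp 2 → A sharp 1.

minor seventh

Descending from G#2 to A#1 is the same interval as ascending A#1 to G#2.
A to G spans seven letter names (A-B-C-D-E-F-G): a seventh.
A#1 to G#2 is 10 semitones, a half step short of the major seventh (11), so this is minor.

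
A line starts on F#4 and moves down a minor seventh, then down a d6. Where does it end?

F#4 down a minor seventh → G#3 (10 semitones).
Down a diminished sixth from G#3: B##2 (7 semitones down).

B##2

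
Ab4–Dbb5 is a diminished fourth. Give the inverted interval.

Interval numbers invert to sum to nine: 4 + 5 = 9, so a fourth inverts to a fifth.
Quality inverts too: diminished becomes augmented. That makes the inversion an augmented fifth.

augmented fifth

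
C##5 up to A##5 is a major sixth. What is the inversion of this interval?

m3

The rule of nine gives the new number: 9 − 6 = 3, so a sixth becomes a third.
Quality inverts too: major becomes minor. That makes the inversion a minor third.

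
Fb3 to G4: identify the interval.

augmented 9th

F to G spans two letter names (F-G), plus an octave: a ninth.
A major ninth would be 14 semitones; Fb3 to G4 is 15, one semitone wider, so the interval is augmented.
(Equivalently, a compound augmented second: an augmented second plus an octave.)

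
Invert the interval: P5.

perfect 4th

The rule of nine gives the new number: 9 − 5 = 4, so a fifth becomes a fourth.
The quality also flips — perfect stays perfect — giving a perfect fourth.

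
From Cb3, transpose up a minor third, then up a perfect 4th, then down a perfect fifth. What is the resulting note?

A minor third up from Cb3 is Ebb3.
A perfect fourth up from Ebb3 is Abb3.
Down a perfect fifth from Abb3: Dbb3 (7 semitones down).

Dbb3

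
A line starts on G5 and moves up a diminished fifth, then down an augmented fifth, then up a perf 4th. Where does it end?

G5 up a diminished fifth → Db6 (6 semitones).
Db6 down an augmented fifth → Gbb5 (8 semitones).
Gbb5 up a perfect fourth → Cbb6 (5 semitones).

Cbb6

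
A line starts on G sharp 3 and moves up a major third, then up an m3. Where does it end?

A major third up from G#3 is B#3.
B#3 up a minor third → D#4 (3 semitones).

D sharp 4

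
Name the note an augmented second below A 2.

Counting two letter names down from A lands on G.
An augmented second spans 3 semitones, so from A2 the target pitch is Gb2.

G-flat 2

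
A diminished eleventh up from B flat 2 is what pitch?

E double-flat 4

Four letters up from B (plus an octave) reaches E.
A diminished eleventh spans 16 semitones, so from Bb2 the target pitch is Ebb4.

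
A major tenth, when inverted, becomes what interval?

First reduce the compound major tenth to its simple form, a major third.
Interval numbers invert to sum to nine: 3 + 6 = 9, so a third inverts to a sixth.
The quality also flips — major becomes minor — giving a minor sixth.

minor sixth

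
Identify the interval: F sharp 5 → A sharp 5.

F to A spans three letter names (F-G-A), so the interval is some kind of third.
F#5 to A#5 is 4 semitones, matching the major third exactly, so the quality is major.

major third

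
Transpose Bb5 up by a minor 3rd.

Db6

The third takes the letter from B up to D.
Moving 3 semitones up from Bb5 (the size of a minor third) reaches Db6.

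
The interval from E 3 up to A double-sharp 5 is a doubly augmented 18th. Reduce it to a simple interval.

doubly augmented fourth

Each octave removed subtracts seven from the number: 18 − 14 = 4.
Quality carries through unchanged, so the simple form is a doubly augmented fourth.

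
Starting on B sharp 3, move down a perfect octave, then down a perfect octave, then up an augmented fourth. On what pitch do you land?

A perfect octave down from B#3 is B#2.
B#2 down a perfect octave → B#1 (12 semitones).
An augmented fourth up from B#1 is E##2.

E double-sharp 2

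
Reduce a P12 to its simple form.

Each octave removed subtracts seven from the number: 12 − 7 = 5.
So a perfect twelfth is an octave plus a perfect fifth. The quality is unchanged.

P5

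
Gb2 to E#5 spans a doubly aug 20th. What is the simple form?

doubly augmented 6th

Each octave removed subtracts seven from the number: 20 − 14 = 6.
Quality carries through unchanged, so the simple form is a doubly augmented sixth.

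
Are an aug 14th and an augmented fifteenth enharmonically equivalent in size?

No

An augmented fourteenth spans 24 semitones; an augmented fifteenth spans 25 semitones. They differ by 1.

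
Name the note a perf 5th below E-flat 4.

Counting five letter names down from E lands on A.
A perfect fifth is 7 semitones; 7 semitones down from Eb4 gives Ab3.

A-flat 3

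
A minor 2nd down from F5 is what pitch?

E5

The second takes the letter from F down to E.
A minor second is 1 semitone; 1 semitone down from F5 gives E5.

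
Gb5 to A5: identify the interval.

G to A spans two letter names (G-A): a second.
Gb5 to A5 spans 3 semitones — one semitone wider than the major second (2) — giving an augmented second.

augmented second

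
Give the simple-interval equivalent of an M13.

major sixth

Each octave removed subtracts seven from the number: 13 − 7 = 6.
Quality carries through unchanged, so the simple form is a major sixth.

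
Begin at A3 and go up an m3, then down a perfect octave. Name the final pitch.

Up a minor third from A3: C4 (3 semitones up).
A perfect octave down from C4 is C3.

C3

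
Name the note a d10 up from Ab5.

Three letters up from A (plus an octave) reaches C.
A diminished tenth is 14 semitones; 14 semitones up from Ab5 gives Cbb7.

Cbb7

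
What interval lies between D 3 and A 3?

D to A spans five letter names (D-E-F-G-A), so the interval is some kind of fifth.
D3 to A3 is 7 semitones, matching the perfect fifth exactly, so the quality is perfect.

P5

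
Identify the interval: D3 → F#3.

M3

D to F spans three letter names (D-E-F): a third.
The major third spans 4 semitones, and D3 to F#3 is exactly 4 semitones — so this is a major third.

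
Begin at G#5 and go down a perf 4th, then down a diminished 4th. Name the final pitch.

A##4

G#5 down a perfect fourth → D#5 (5 semitones).
A diminished fourth down from D#5 is A##4.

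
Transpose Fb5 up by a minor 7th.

Ebb6

The seventh takes the letter from F up to E.
A minor seventh spans 10 semitones, so from Fb5 the target pitch is Ebb6.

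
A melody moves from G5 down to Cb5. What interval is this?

augmented 5th

Descending from G5 to Cb5 is the same interval as ascending Cb5 to G5.
C to G spans five letter names (C-D-E-F-G): a fifth.
The perfect fifth is 7 semitones; here we have 8, one semitone wider: augmented.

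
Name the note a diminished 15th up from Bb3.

The letter stays B (same as the start), shifted two octaves up.
A diminished fifteenth is 23 semitones; 23 semitones up from Bb3 gives Bbb5.

Bbb5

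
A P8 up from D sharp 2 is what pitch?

D sharp 3

For an octave the letter name doesn't change: still D, an octave up.
Moving 12 semitones up from D#2 (the size of a perfect octave) reaches D#3.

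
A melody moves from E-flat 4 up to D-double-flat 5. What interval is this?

E to D spans seven letter names (E-F-G-A-B-C-D) — that makes it a seventh of some quality.
Eb4 to Dbb5 spans 9 semitones — two semitones narrower than the major seventh (11) — giving a diminished seventh.

diminished seventh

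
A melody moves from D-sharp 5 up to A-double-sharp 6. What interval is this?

augmented 12th

D to A spans five letter names (D-E-F-G-A), plus an octave: a twelfth.
D#5 to A##6 spans 20 semitones — one semitone wider than the perfect twelfth (19) — giving an augmented twelfth.
(Equivalently, a compound augmented fifth: an augmented fifth plus an octave.)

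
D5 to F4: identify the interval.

M6

Descending from D5 to F4 is the same interval as ascending F4 to D5.
F to D spans six letter names (F-G-A-B-C-D): a sixth.
Counting semitones, F4→D5 is 9, which is the major sixth.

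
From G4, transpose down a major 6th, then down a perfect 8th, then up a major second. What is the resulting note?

C3

G4 down a major sixth → Bb3 (9 semitones).
A perfect octave down from Bb3 is Bb2.
Up a major second from Bb2: C3 (2 semitones up).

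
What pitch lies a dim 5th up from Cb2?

Gbb2

The fifth takes the letter from C up to G.
A diminished fifth spans 6 semitones, so from Cb2 the target pitch is Gbb2.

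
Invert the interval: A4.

The rule of nine gives the new number: 9 − 4 = 5, so a fourth becomes a fifth.
Quality inverts too: augmented becomes diminished. That makes the inversion a diminished fifth.

diminished 5th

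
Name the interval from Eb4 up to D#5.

augmented seventh

E to D spans seven letter names (E-F-G-A-B-C-D) — that makes it a seventh of some quality.
Eb4 to D#5 spans 12 semitones — one semitone wider than the major seventh (11) — giving an augmented seventh.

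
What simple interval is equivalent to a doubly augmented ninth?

Subtracting seven from the interval number removes an octave: 9 − 7 = 2.
Quality carries through unchanged, so the simple form is a doubly augmented second.

AA2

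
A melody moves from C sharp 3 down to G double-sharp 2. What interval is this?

d4

Descending from C#3 to G##2 is the same interval as ascending G##2 to C#3.
G to C spans four letter names (G-A-B-C) — that makes it a fourth of some quality.
The perfect fourth is 5 semitones; here we have 4, one semitone narrower: diminished.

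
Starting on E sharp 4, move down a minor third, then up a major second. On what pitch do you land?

D double-sharp 4

A minor third down from E#4 is C##4.
A major second up from C##4 is D##4.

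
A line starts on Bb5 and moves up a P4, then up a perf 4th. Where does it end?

Ab6

Bb5 up a perfect fourth → Eb6 (5 semitones).
A perfect fourth up from Eb6 is Ab6.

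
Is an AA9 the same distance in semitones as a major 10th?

Yes

A doubly augmented ninth spans 16 semitones, and a major tenth also spans 16 semitones — they're enharmonic.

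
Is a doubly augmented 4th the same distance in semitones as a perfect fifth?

Both span 7 semitones: a doubly augmented fourth and a perfect fifth are the same chromatic distance.

Yes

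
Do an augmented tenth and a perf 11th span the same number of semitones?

Both span 17 semitones: an augmented tenth and a perfect eleventh are the same chromatic distance.

Yes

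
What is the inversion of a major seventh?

The rule of nine gives the new number: 9 − 7 = 2, so a seventh becomes a second.
Quality inverts too: major becomes minor. That makes the inversion a minor second.

m2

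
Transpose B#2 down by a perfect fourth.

F##2

Counting four letter names down from B lands on F.
A perfect fourth spans 5 semitones, so from B#2 the target pitch is F##2.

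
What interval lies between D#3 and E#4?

D to E spans two letter names (D-E), plus an octave, so the interval is some kind of ninth.
The major ninth spans 14 semitones, and D#3 to E#4 is exactly 14 semitones — so this is a major ninth.
(Equivalently, a compound major second: a major second plus an octave.)

major 9th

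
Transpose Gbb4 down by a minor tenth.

Ebb3

Counting three letter names plus an octave down from G lands on E.
Moving 15 semitones down from Gbb4 (the size of a minor tenth) reaches Ebb3.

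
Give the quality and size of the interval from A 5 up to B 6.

major ninth

A to B spans two letter names (A-B), plus an octave — that makes it a ninth of some quality.
The major ninth spans 14 semitones, and A5 to B6 is exactly 14 semitones — so this is a major ninth.
(Equivalently, a compound major second: a major second plus an octave.)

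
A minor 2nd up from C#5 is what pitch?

Counting two letter names up from C lands on D.
A minor second is 1 semitone; 1 semitone up from C#5 gives D5.

D5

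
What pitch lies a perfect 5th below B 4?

The fifth takes the letter from B down to E.
A perfect fifth spans 7 semitones, so from B4 the target pitch is E4.

E 4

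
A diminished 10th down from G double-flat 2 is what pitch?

The tenth's letter: G down three letter names plus an octave → E.
A diminished tenth is 14 semitones; 14 semitones down from Gbb2 gives Eb1.

E flat 1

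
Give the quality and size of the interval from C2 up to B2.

major seventh

C to B spans seven letter names (C-D-E-F-G-A-B): a seventh.
Counting semitones, C2→B2 is 11, which is the major seventh.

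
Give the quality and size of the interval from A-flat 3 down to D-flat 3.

perfect 5th

Descending from Ab3 to Db3 is the same interval as ascending Db3 to Ab3.
D to A spans five letter names (D-E-F-G-A), so the interval is some kind of fifth.
Db3 to Ab3 is 7 semitones, matching the perfect fifth exactly, so the quality is perfect.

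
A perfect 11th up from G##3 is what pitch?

C##5

Four letters up from G (plus an octave) reaches C.
A perfect eleventh is 17 semitones; 17 semitones up from G##3 gives C##5.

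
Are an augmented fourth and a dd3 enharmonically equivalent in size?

No

An augmented fourth is 6 semitones but a doubly diminished third is 1 semitone — different sizes.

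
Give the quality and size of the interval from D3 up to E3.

D to E spans two letter names (D-E) — that makes it a second of some quality.
D3 to E3 is 2 semitones, matching the major second exactly, so the quality is major.

M2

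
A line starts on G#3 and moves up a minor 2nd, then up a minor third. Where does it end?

C4

Up a minor second from G#3: A3 (1 semitone up).
Up a minor third from A3: C4 (3 semitones up).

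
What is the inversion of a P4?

Interval numbers invert to sum to nine: 4 + 5 = 9, so a fourth inverts to a fifth.
The quality also flips — perfect stays perfect — giving a perfect fifth.

perfect 5th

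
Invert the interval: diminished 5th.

augmented fourth

The rule of nine gives the new number: 9 − 5 = 4, so a fifth becomes a fourth.
The quality also flips — diminished becomes augmented — giving an augmented fourth.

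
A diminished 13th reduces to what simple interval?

Take out an octave (7 from the number): 13 − 7 = 6.
Quality carries through unchanged, so the simple form is a diminished sixth.

d6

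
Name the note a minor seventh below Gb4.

Seven letter names down from G: A.
A minor seventh is 10 semitones; 10 semitones down from Gb4 gives Ab3.

Ab3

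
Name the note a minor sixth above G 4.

E flat 5

The sixth takes the letter from G up to E.
A minor sixth is 8 semitones; 8 semitones up from G4 gives Eb5.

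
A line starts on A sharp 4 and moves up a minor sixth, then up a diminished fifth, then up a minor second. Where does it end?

Up a minor sixth from A#4: F#5 (8 semitones up).
F#5 up a diminished fifth → C6 (6 semitones).
A minor second up from C6 is Db6.

D flat 6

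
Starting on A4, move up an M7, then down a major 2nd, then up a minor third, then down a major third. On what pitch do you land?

Up a major seventh from A4: G#5 (11 semitones up).
A major second down from G#5 is F#5.
A minor third up from F#5 is A5.
A5 down a major third → F5 (4 semitones).

F5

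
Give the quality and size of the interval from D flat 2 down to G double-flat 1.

augmented fifth

Descending from Db2 to Gbb1 is the same interval as ascending Gbb1 to Db2.
G to D spans five letter names (G-A-B-C-D): a fifth.
A perfect fifth would be 7 semitones; Gbb1 to Db2 is 8, one semitone wider, so the interval is augmented.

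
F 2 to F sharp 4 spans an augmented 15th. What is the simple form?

augmented 8th

Take out an octave (7 from the number): 15 − 7 = 8.
That makes an augmented fifteenth a compound augmented octave — an octave plus an augmented octave.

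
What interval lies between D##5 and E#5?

D to E spans two letter names (D-E), so the interval is some kind of second.
D##5 to E#5 is 1 semitone, a half step short of the major second (2), so this is minor.

m2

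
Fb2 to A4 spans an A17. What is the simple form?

Each octave removed subtracts seven from the number: 17 − 14 = 3.
That makes an augmented seventeenth a compound augmented third — 2 octaves plus an augmented third.

augmented 3rd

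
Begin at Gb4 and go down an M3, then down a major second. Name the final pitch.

Down a major third from Gb4: Ebb4 (4 semitones down).
Down a major second from Ebb4: Dbb4 (2 semitones down).

Dbb4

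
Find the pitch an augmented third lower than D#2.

Bb1

Three letter names down from D: B.
An augmented third spans 5 semitones, so from D#2 the target pitch is Bb1.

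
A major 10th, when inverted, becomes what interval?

First reduce the compound major tenth to its simple form, a major third.
Interval numbers invert to sum to nine: 3 + 6 = 9, so a third inverts to a sixth.
The quality also flips — major becomes minor — giving a minor sixth.

minor sixth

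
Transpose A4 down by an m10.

The tenth's letter: A down three letter names plus an octave → F.
A minor tenth is 15 semitones; 15 semitones down from A4 gives F#3.

F#3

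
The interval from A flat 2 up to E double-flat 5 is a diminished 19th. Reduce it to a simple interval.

Take out 2 octaves (14 from the number): 19 − 14 = 5.
That makes a diminished nineteenth a compound diminished fifth — 2 octaves plus a diminished fifth.

d5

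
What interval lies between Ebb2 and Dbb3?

E to D spans seven letter names (E-F-G-A-B-C-D), so the interval is some kind of seventh.
At 10 semitones, Ebb2→Dbb3 falls one short of a major seventh: minor.

m7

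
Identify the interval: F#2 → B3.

perfect 11th

F to B spans four letter names (F-G-A-B), plus an octave — that makes it an eleventh of some quality.
The perfect eleventh spans 17 semitones, and F#2 to B3 is exactly 17 semitones — so this is a perfect eleventh.
(Equivalently, a compound perfect fourth: a perfect fourth plus an octave.)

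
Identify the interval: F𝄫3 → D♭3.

diminished third

Descending from Fbb3 to Db3 is the same interval as ascending Db3 to Fbb3.
D to F spans three letter names (D-E-F): a third.
A major third would be 4 semitones; Db3 to Fbb3 is 2, two semitones narrower, so the interval is diminished.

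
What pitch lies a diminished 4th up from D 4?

Counting four letter names up from D lands on G.
A diminished fourth is 4 semitones; 4 semitones up from D4 gives Gb4.

G flat 4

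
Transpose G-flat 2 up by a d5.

D-double-flat 3

Five letter names up from G: D.
A diminished fifth is 6 semitones; 6 semitones up from Gb2 gives Dbb3.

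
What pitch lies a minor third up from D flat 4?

F flat 4

Counting three letter names up from D lands on F.
A minor third spans 3 semitones, so from Db4 the target pitch is Fb4.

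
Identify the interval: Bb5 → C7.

major ninth

B to C spans two letter names (B-C), plus an octave — that makes it a ninth of some quality.
Counting semitones, Bb5→C7 is 14, which is the major ninth.
(Equivalently, a compound major second: a major second plus an octave.)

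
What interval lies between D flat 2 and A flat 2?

P5

D to A spans five letter names (D-E-F-G-A): a fifth.
Db2 to Ab2 is 7 semitones, matching the perfect fifth exactly, so the quality is perfect.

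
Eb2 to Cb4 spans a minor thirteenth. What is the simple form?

minor sixth

Subtracting seven from the interval number removes an octave: 13 − 7 = 6.
Quality carries through unchanged, so the simple form is a minor sixth.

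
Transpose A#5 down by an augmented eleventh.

The eleventh's letter: A down four letter names plus an octave → E.
Moving 18 semitones down from A#5 (the size of an augmented eleventh) reaches E4.

E4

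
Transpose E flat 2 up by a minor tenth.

Three letters up from E (plus an octave) reaches G.
A minor tenth spans 15 semitones, so from Eb2 the target pitch is Gb3.

G flat 3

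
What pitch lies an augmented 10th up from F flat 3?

The tenth's letter: F up three letter names plus an octave → A.
An augmented tenth spans 17 semitones, so from Fb3 the target pitch is A4.

A 4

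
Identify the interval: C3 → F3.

P4

C to F spans four letter names (C-D-E-F), so the interval is some kind of fourth.
C3 to F3 is 5 semitones, matching the perfect fourth exactly, so the quality is perfect.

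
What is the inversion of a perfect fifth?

Interval numbers invert to sum to nine: 5 + 4 = 9, so a fifth inverts to a fourth.
The quality also flips — perfect stays perfect — giving a perfect fourth.

P4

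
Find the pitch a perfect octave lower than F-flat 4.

The letter stays F (same as the start), shifted an octave down.
Moving 12 semitones down from Fb4 (the size of a perfect octave) reaches Fb3.

F-flat 3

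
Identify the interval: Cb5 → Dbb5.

C to D spans two letter names (C-D) — that makes it a second of some quality.
Cb5 to Dbb5 is 1 semitone, a half step short of the major second (2), so this is minor.

minor second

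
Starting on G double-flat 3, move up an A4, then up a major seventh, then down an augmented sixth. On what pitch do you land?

Up an augmented fourth from Gbb3: Cb4 (6 semitones up).
Cb4 up a major seventh → Bb4 (11 semitones).
Bb4 down an augmented sixth → Dbb4 (10 semitones).

D double-flat 4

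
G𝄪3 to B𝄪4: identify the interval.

G to B spans three letter names (G-A-B), plus an octave — that makes it a tenth of some quality.
The major tenth spans 16 semitones, and G##3 to B##4 is exactly 16 semitones — so this is a major tenth.
(Equivalently, a compound major third: a major third plus an octave.)

M10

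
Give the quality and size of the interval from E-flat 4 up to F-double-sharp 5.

E to F spans two letter names (E-F), plus an octave — that makes it a ninth of some quality.
The major ninth is 14 semitones; here we have 16, two semitones wider: doubly augmented.
(Equivalently, a compound doubly augmented second: a doubly augmented second plus an octave.)

doubly augmented 9th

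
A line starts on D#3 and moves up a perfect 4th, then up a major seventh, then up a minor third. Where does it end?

A perfect fourth up from D#3 is G#3.
Up a major seventh from G#3: F##4 (11 semitones up).
Up a minor third from F##4: A#4 (3 semitones up).

A#4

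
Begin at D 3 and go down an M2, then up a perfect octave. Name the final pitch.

C 4

D3 down a major second → C3 (2 semitones).
C3 up a perfect octave → C4 (12 semitones).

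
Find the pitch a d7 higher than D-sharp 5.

The seventh takes the letter from D up to C.
A diminished seventh spans 9 semitones, so from D#5 the target pitch is C6.

C 6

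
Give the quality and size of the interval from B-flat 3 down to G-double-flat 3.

A3

Descending from Bb3 to Gbb3 is the same interval as ascending Gbb3 to Bb3.
G to B spans three letter names (G-A-B) — that makes it a third of some quality.
A major third would be 4 semitones; Gbb3 to Bb3 is 5, one semitone wider, so the interval is augmented.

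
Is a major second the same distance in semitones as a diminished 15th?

A major second spans 2 semitones; a diminished fifteenth spans 23 semitones. They differ by 21.

No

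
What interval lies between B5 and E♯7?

A11

B to E spans four letter names (B-C-D-E), plus an octave: an eleventh.
A perfect eleventh would be 17 semitones; B5 to E#7 is 18, one semitone wider, so the interval is augmented.
(Equivalently, a compound augmented fourth: an augmented fourth plus an octave.)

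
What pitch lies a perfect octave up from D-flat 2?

The letter stays D (same as the start), shifted an octave up.
A perfect octave is 12 semitones; 12 semitones up from Db2 gives Db3.

D-flat 3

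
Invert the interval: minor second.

M7

Inverted interval numbers add to nine, so a second pairs with a seventh (2 + 7 = 9).
The quality also flips — minor becomes major — giving a major seventh.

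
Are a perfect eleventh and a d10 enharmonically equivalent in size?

No

17 semitones (perfect eleventh) vs 14 semitones (diminished tenth): not equal.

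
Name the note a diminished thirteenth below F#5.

The thirteenth's letter: F down six letter names plus an octave → A.
A diminished thirteenth is 19 semitones; 19 semitones down from F#5 gives A##3.

A##3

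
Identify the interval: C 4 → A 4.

major sixth

C to A spans six letter names (C-D-E-F-G-A): a sixth.
The major sixth spans 9 semitones, and C4 to A4 is exactly 9 semitones — so this is a major sixth.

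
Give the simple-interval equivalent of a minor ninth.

minor second

Each octave removed subtracts seven from the number: 9 − 7 = 2.
That makes a minor ninth a compound minor second — an octave plus a minor second.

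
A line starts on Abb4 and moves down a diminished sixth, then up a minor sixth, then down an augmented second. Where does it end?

Gbb4

Abb4 down a diminished sixth → C4 (7 semitones).
A minor sixth up from C4 is Ab4.
Ab4 down an augmented second → Gbb4 (3 semitones).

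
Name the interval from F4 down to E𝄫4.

augmented second

Descending from F4 to Ebb4 is the same interval as ascending Ebb4 to F4.
E to F spans two letter names (E-F), so the interval is some kind of second.
The major second is 2 semitones; here we have 3, one semitone wider: augmented.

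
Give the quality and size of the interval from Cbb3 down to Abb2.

m3

Descending from Cbb3 to Abb2 is the same interval as ascending Abb2 to Cbb3.
A to C spans three letter names (A-B-C): a third.
A major third would be 4 semitones, but Abb2 to Cbb3 is 3 — one semitone narrower, making it a minor third.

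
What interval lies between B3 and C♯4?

major second

B to C spans two letter names (B-C), so the interval is some kind of second.
The major second spans 2 semitones, and B3 to C#4 is exactly 2 semitones — so this is a major second.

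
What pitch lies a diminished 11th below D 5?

A sharp 3

Counting four letter names plus an octave down from D lands on A.
A diminished eleventh spans 16 semitones, so from D5 the target pitch is A#3.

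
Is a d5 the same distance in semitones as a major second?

A diminished fifth spans 6 semitones; a major second spans 2 semitones. They differ by 4.

No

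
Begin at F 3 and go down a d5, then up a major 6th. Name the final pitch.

G sharp 3

F3 down a diminished fifth → B2 (6 semitones).
B2 up a major sixth → G#3 (9 semitones).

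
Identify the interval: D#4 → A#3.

Descending from D#4 to A#3 is the same interval as ascending A#3 to D#4.
A to D spans four letter names (A-B-C-D), so the interval is some kind of fourth.
The perfect fourth spans 5 semitones, and A#3 to D#4 is exactly 5 semitones — so this is a perfect fourth.

perfect 4th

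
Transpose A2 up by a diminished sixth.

Six letter names up from A: F.
A diminished sixth is 7 semitones; 7 semitones up from A2 gives Fb3.

Fb3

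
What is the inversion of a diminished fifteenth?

First reduce the compound diminished fifteenth to its simple form, a diminished octave.
The rule of nine gives the new number: 9 − 8 = 1, so an octave becomes a unison.
And diminished becomes augmented under inversion, so we get an augmented unison.

augmented 1st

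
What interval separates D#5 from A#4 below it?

Descending from D#5 to A#4 is the same interval as ascending A#4 to D#5.
A to D spans four letter names (A-B-C-D), so the interval is some kind of fourth.
A#4 to D#5 is 5 semitones, matching the perfect fourth exactly, so the quality is perfect.

perfect 4th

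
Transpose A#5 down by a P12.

D#4

Five letters down from A (plus an octave) reaches D.
A perfect twelfth is 19 semitones; 19 semitones down from A#5 gives D#4.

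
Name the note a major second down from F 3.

The second takes the letter from F down to E.
A major second spans 2 semitones, so from F3 the target pitch is Eb3.

E-flat 3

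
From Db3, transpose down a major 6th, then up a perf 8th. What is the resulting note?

Fb3

Db3 down a major sixth → Fb2 (9 semitones).
Up a perfect octave from Fb2: Fb3 (12 semitones up).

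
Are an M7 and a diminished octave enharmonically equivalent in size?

A major seventh spans 11 semitones, and a diminished octave also spans 11 semitones — they're enharmonic.

Yes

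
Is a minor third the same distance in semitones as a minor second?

No

3 semitones (minor third) vs 1 semitone (minor second): not equal.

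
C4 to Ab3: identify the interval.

M3

Descending from C4 to Ab3 is the same interval as ascending Ab3 to C4.
A to C spans three letter names (A-B-C), so the interval is some kind of third.
The major third spans 4 semitones, and Ab3 to C4 is exactly 4 semitones — so this is a major third.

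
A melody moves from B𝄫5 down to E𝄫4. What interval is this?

perfect twelfth

Descending from Bbb5 to Ebb4 is the same interval as ascending Ebb4 to Bbb5.
E to B spans five letter names (E-F-G-A-B), plus an octave: a twelfth.
The perfect twelfth spans 19 semitones, and Ebb4 to Bbb5 is exactly 19 semitones — so this is a perfect twelfth.
(Equivalently, a compound perfect fifth: a perfect fifth plus an octave.)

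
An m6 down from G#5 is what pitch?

The sixth takes the letter from G down to B.
A minor sixth is 8 semitones; 8 semitones down from G#5 gives B#4.

B#4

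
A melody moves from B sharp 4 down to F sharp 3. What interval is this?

A11

Descending from B#4 to F#3 is the same interval as ascending F#3 to B#4.
F to B spans four letter names (F-G-A-B), plus an octave: an eleventh.
The perfect eleventh is 17 semitones; here we have 18, one semitone wider: augmented.
(Equivalently, a compound augmented fourth: an augmented fourth plus an octave.)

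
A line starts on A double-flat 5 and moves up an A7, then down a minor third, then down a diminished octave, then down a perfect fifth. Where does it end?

A sharp 4

Up an augmented seventh from Abb5: G6 (12 semitones up).
A minor third down from G6 is E6.
Down a diminished octave from E6: E#5 (11 semitones down).
Down a perfect fifth from E#5: A#4 (7 semitones down).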